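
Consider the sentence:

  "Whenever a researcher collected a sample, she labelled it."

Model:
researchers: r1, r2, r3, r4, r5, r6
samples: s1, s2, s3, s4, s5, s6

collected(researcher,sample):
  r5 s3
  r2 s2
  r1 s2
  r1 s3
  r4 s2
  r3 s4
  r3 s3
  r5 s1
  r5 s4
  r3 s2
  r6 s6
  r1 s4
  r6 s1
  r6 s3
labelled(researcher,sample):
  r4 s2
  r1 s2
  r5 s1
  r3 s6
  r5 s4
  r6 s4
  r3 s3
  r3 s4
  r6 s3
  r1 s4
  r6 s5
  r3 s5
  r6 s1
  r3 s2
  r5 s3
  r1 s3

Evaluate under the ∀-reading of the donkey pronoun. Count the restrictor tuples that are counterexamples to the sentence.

2

"it" takes "a sample" as antecedent — a donkey pronoun bound across the clause boundary.
Strong reading: for every (r,s) with collected(r,s), labelled(r,s).
Restrictor pairs: (r1,s2) ✓  (r1,s3) ✓  (r1,s4) ✓  (r2,s2) ✗  (r3,s2) ✓  (r3,s3) ✓  (r3,s4) ✓  (r4,s2) ✓  (r5,s1) ✓  (r5,s3) ✓  (r5,s4) ✓  (r6,s1) ✓  (r6,s3) ✓  (r6,s6) ✗
Counterexamples (restrictor pairs failing the scope): 2.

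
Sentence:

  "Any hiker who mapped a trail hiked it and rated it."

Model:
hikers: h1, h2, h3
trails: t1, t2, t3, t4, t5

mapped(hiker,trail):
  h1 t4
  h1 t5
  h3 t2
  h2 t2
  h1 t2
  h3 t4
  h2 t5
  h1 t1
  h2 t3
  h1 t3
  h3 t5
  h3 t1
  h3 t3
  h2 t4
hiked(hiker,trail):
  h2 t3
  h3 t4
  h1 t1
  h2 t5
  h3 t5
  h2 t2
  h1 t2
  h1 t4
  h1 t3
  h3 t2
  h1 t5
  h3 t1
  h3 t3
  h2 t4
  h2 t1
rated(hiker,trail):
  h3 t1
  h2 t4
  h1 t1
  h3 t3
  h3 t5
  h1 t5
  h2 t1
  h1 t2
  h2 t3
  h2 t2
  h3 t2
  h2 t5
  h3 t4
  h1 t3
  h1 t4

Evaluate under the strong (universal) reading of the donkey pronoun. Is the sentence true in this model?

"it" takes "a trail" as antecedent — a donkey pronoun bound across the clause boundary.
Strong reading: for every (h,t) with mapped(h,t), hiked(h,t) ∧ rated(h,t).
Restrictor pairs: (h1,t1) ✓  (h1,t2) ✓  (h1,t3) ✓  (h1,t4) ✓  (h1,t5) ✓  (h2,t2) ✓  (h2,t3) ✓  (h2,t4) ✓  (h2,t5) ✓  (h3,t1) ✓  (h3,t2) ✓  (h3,t3) ✓  (h3,t4) ✓  (h3,t5) ✓
Every restrictor pair satisfies the scope.

True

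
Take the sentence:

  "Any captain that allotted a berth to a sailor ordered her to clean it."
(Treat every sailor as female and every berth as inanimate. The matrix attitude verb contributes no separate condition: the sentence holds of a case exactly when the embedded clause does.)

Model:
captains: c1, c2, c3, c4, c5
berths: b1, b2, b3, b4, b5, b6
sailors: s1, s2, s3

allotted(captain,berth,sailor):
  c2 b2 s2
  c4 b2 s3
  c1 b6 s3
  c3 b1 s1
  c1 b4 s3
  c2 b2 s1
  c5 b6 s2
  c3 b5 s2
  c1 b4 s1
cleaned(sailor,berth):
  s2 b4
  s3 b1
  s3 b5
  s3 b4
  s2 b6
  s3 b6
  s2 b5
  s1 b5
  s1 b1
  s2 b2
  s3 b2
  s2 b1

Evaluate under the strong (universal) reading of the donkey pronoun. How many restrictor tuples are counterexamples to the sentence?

"her" takes "a sailor" as antecedent and "it" takes "a berth"; both are donkey pronouns co-varying with the restrictor.
Strong reading: for every (c,b,s) with allotted(c,b,s), cleaned(s,b).
Restrictor triples: (c1,b4,s1)→cleaned(s1,b4) ✗  (c1,b4,s3)→cleaned(s3,b4) ✓  (c1,b6,s3)→cleaned(s3,b6) ✓  (c2,b2,s1)→cleaned(s1,b2) ✗  (c2,b2,s2)→cleaned(s2,b2) ✓  (c3,b1,s1)→cleaned(s1,b1) ✓  (c3,b5,s2)→cleaned(s2,b5) ✓  (c4,b2,s3)→cleaned(s3,b2) ✓  (c5,b6,s2)→cleaned(s2,b6) ✓
Counterexamples (restrictor triples failing the scope): 2.

2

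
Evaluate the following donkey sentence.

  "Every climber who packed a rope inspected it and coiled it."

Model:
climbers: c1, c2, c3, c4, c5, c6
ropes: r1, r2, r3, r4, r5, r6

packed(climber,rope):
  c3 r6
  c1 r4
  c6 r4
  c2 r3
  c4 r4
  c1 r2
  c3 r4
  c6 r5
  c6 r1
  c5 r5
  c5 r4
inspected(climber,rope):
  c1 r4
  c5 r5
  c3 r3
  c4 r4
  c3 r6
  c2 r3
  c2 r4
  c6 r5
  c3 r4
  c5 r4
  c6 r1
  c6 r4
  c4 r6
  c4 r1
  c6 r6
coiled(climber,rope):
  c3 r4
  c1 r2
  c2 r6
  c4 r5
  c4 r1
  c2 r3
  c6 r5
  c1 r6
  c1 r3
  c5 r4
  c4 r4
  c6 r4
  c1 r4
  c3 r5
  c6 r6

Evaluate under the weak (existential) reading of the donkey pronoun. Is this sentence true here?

True

"it" takes "a rope" as antecedent — a donkey pronoun bound across the clause boundary.
Weak reading: every climber c with some packed-rope has at least one packed-rope r such that inspected(c,r) ∧ coiled(c,r).
Per climber: c1:✓  c2:✓  c3:✓  c4:✓  c5:✓  c6:✓
Every climber in the restrictor has a witness.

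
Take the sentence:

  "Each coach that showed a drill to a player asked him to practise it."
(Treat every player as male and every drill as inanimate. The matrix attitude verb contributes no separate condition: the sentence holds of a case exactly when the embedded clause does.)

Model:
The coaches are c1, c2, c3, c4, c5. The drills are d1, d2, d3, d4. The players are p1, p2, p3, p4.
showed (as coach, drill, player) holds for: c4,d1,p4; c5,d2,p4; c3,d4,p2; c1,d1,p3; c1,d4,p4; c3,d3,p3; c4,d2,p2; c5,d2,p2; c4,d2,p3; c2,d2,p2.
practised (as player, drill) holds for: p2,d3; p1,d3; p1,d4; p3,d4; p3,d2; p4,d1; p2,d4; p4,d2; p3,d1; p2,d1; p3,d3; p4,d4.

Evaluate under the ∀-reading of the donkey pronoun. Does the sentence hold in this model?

"him" takes "a player" as antecedent and "it" takes "a drill"; both are donkey pronouns co-varying with the restrictor.
Strong reading: for every (c,d,p) with showed(c,d,p), practised(p,d).
Restrictor triples: (c1,d1,p3)→practised(p3,d1) ✓  (c1,d4,p4)→practised(p4,d4) ✓  (c2,d2,p2)→practised(p2,d2) ✗  (c3,d3,p3)→practised(p3,d3) ✓  (c3,d4,p2)→practised(p2,d4) ✓  (c4,d1,p4)→practised(p4,d1) ✓  (c4,d2,p2)→practised(p2,d2) ✗  (c4,d2,p3)→practised(p3,d2) ✓  (c5,d2,p2)→practised(p2,d2) ✗  (c5,d2,p4)→practised(p4,d2) ✓
Counterexample: (c2,d2,p2) — practised(p2,d2) does not hold.

False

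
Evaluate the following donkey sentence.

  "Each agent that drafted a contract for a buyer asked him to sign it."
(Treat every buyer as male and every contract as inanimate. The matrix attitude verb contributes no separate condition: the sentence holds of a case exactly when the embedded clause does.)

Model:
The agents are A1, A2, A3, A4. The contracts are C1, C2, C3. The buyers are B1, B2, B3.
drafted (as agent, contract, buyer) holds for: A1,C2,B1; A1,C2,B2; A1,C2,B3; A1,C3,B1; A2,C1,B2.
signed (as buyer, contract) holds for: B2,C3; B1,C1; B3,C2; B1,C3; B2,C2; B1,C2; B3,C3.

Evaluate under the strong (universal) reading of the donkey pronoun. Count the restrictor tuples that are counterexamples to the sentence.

1

"him" takes "a buyer" as antecedent and "it" takes "a contract"; both are donkey pronouns co-varying with the restrictor.
Strong reading: for every (a,c,b) with drafted(a,c,b), signed(b,c).
Restrictor triples: (A1,C2,B1)→signed(B1,C2) ✓  (A1,C2,B2)→signed(B2,C2) ✓  (A1,C2,B3)→signed(B3,C2) ✓  (A1,C3,B1)→signed(B1,C3) ✓  (A2,C1,B2)→signed(B2,C1) ✗
Counterexamples (restrictor triples failing the scope): 1.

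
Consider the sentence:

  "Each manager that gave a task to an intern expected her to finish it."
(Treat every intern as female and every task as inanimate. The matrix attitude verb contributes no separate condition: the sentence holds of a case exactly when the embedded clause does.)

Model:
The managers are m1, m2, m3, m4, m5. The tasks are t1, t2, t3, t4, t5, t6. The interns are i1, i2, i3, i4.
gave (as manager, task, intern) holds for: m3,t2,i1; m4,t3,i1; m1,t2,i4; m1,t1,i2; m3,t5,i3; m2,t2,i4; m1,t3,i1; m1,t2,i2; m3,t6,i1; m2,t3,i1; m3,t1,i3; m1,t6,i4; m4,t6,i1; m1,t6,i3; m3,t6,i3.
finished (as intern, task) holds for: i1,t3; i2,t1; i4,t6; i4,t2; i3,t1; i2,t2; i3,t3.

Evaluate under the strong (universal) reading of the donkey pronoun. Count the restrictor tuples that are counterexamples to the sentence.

6

"her" takes "an intern" as antecedent and "it" takes "a task"; both are donkey pronouns co-varying with the restrictor.
Strong reading: for every (m,t,i) with gave(m,t,i), finished(i,t).
Restrictor triples: (m1,t1,i2)→finished(i2,t1) ✓  (m1,t2,i2)→finished(i2,t2) ✓  (m1,t2,i4)→finished(i4,t2) ✓  (m1,t3,i1)→finished(i1,t3) ✓  (m1,t6,i3)→finished(i3,t6) ✗  (m1,t6,i4)→finished(i4,t6) ✓  (m2,t2,i4)→finished(i4,t2) ✓  (m2,t3,i1)→finished(i1,t3) ✓  (m3,t1,i3)→finished(i3,t1) ✓  (m3,t2,i1)→finished(i1,t2) ✗  (m3,t5,i3)→finished(i3,t5) ✗  (m3,t6,i1)→finished(i1,t6) ✗  (m3,t6,i3)→finished(i3,t6) ✗  (m4,t3,i1)→finished(i1,t3) ✓  (m4,t6,i1)→finished(i1,t6) ✗
Counterexamples (restrictor triples failing the scope): 6.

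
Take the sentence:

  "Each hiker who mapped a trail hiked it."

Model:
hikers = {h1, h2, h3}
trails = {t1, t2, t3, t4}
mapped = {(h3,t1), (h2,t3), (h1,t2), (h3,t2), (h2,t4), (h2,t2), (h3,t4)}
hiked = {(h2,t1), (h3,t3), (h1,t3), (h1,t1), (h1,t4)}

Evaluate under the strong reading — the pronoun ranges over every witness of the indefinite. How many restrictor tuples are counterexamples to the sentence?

7

"it" takes "a trail" as antecedent — a donkey pronoun bound across the clause boundary.
Strong reading: for every (h,t) with mapped(h,t), hiked(h,t).
Restrictor pairs: (h1,t2) ✗  (h2,t2) ✗  (h2,t3) ✗  (h2,t4) ✗  (h3,t1) ✗  (h3,t2) ✗  (h3,t4) ✗
Counterexamples (restrictor pairs failing the scope): 7.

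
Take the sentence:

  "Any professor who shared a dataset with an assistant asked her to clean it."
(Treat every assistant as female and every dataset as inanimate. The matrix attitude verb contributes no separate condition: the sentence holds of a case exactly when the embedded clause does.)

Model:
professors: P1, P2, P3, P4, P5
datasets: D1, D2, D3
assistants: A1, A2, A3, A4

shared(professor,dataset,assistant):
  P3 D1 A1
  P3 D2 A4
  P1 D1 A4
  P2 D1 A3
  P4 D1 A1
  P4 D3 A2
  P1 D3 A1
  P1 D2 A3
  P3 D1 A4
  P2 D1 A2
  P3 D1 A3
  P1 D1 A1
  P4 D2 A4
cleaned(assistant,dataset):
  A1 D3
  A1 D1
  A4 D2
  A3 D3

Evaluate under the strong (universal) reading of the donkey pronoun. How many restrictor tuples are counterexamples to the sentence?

7

"her" takes "an assistant" as antecedent and "it" takes "a dataset"; both are donkey pronouns co-varying with the restrictor.
Strong reading: for every (p,d,a) with shared(p,d,a), cleaned(a,d).
Restrictor triples: (P1,D1,A1)→cleaned(A1,D1) ✓  (P1,D1,A4)→cleaned(A4,D1) ✗  (P1,D2,A3)→cleaned(A3,D2) ✗  (P1,D3,A1)→cleaned(A1,D3) ✓  (P2,D1,A2)→cleaned(A2,D1) ✗  (P2,D1,A3)→cleaned(A3,D1) ✗  (P3,D1,A1)→cleaned(A1,D1) ✓  (P3,D1,A3)→cleaned(A3,D1) ✗  (P3,D1,A4)→cleaned(A4,D1) ✗  (P3,D2,A4)→cleaned(A4,D2) ✓  (P4,D1,A1)→cleaned(A1,D1) ✓  (P4,D2,A4)→cleaned(A4,D2) ✓  (P4,D3,A2)→cleaned(A2,D3) ✗
Counterexamples (restrictor triples failing the scope): 7.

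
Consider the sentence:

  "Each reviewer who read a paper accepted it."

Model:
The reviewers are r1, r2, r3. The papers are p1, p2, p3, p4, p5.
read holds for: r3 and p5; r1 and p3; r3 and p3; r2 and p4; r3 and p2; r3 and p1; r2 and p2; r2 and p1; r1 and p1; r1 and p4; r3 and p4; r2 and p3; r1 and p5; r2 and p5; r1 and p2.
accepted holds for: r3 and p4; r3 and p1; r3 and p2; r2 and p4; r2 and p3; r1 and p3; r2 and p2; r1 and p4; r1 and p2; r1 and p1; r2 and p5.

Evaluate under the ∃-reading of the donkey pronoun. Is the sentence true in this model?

"it" takes "a paper" as antecedent — a donkey pronoun bound across the clause boundary.
Weak reading: every reviewer r with some read-paper has at least one read-paper p such that accepted(r,p).
Per reviewer: r1:✓  r2:✓  r3:✓
Every reviewer in the restrictor has a witness.

True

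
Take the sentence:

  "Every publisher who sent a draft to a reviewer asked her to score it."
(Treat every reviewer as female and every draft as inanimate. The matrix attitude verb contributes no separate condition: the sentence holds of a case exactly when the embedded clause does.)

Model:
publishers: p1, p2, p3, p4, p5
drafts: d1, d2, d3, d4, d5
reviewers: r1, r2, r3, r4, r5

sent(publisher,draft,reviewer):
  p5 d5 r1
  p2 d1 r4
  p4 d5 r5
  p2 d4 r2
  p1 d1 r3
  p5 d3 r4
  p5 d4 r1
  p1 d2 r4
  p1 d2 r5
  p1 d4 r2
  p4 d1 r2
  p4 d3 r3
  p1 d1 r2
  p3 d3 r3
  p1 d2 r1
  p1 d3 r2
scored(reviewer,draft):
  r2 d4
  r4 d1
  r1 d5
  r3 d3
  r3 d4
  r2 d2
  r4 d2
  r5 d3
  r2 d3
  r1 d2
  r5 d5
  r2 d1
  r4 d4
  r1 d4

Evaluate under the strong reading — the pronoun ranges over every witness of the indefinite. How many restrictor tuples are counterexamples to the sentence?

"her" takes "a reviewer" as antecedent and "it" takes "a draft"; both are donkey pronouns co-varying with the restrictor.
Strong reading: for every (p,d,r) with sent(p,d,r), scored(r,d).
Restrictor triples: (p1,d1,r2)→scored(r2,d1) ✓  (p1,d1,r3)→scored(r3,d1) ✗  (p1,d2,r1)→scored(r1,d2) ✓  (p1,d2,r4)→scored(r4,d2) ✓  (p1,d2,r5)→scored(r5,d2) ✗  (p1,d3,r2)→scored(r2,d3) ✓  (p1,d4,r2)→scored(r2,d4) ✓  (p2,d1,r4)→scored(r4,d1) ✓  (p2,d4,r2)→scored(r2,d4) ✓  (p3,d3,r3)→scored(r3,d3) ✓  (p4,d1,r2)→scored(r2,d1) ✓  (p4,d3,r3)→scored(r3,d3) ✓  (p4,d5,r5)→scored(r5,d5) ✓  (p5,d3,r4)→scored(r4,d3) ✗  (p5,d4,r1)→scored(r1,d4) ✓  (p5,d5,r1)→scored(r1,d5) ✓
Counterexamples (restrictor triples failing the scope): 3.

3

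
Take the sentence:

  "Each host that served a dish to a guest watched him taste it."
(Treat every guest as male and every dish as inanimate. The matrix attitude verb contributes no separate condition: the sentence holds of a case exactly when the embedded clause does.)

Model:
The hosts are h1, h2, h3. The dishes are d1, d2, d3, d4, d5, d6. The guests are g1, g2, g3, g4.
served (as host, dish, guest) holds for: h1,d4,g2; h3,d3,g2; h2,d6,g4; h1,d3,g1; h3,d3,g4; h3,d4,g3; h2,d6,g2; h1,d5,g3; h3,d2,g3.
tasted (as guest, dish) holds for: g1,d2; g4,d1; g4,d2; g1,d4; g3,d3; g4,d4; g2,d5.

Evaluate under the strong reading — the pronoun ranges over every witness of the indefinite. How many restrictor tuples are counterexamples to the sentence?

9

"him" takes "a guest" as antecedent and "it" takes "a dish"; both are donkey pronouns co-varying with the restrictor.
Strong reading: for every (h,d,g) with served(h,d,g), tasted(g,d).
Restrictor triples: (h1,d3,g1)→tasted(g1,d3) ✗  (h1,d4,g2)→tasted(g2,d4) ✗  (h1,d5,g3)→tasted(g3,d5) ✗  (h2,d6,g2)→tasted(g2,d6) ✗  (h2,d6,g4)→tasted(g4,d6) ✗  (h3,d2,g3)→tasted(g3,d2) ✗  (h3,d3,g2)→tasted(g2,d3) ✗  (h3,d3,g4)→tasted(g4,d3) ✗  (h3,d4,g3)→tasted(g3,d4) ✗
Counterexamples (restrictor triples failing the scope): 9.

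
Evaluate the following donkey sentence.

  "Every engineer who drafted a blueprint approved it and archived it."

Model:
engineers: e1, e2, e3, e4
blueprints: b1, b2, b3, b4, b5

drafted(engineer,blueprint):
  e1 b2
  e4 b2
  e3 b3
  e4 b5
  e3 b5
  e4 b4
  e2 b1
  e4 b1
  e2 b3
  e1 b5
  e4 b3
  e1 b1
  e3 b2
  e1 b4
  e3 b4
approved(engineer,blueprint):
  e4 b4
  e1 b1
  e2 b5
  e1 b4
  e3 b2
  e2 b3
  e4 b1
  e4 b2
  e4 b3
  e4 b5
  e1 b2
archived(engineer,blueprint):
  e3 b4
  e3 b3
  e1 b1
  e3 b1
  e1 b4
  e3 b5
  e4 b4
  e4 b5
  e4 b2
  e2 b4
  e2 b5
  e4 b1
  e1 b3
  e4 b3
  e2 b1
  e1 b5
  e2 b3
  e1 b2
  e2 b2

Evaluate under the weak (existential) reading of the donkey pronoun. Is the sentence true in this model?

"it" takes "a blueprint" as antecedent — a donkey pronoun bound across the clause boundary.
Weak reading: every engineer e with some drafted-blueprint has at least one drafted-blueprint b such that approved(e,b) ∧ archived(e,b).
Per engineer: e1:✓  e2:✓  e3:✗  e4:✓
e3 has no witness among its drafted-blueprints.

False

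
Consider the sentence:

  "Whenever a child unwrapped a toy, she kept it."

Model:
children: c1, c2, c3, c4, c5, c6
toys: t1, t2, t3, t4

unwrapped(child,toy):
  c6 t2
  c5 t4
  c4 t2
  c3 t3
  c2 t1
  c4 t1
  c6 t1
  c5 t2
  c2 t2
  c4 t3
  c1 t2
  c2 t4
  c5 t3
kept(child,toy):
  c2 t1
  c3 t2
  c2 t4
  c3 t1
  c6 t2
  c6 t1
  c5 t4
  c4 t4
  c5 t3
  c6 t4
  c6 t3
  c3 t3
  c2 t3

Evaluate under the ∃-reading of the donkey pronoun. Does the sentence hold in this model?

False

"it" takes "a toy" as antecedent — a donkey pronoun bound across the clause boundary.
Weak reading: every child c with some unwrapped-toy has at least one unwrapped-toy t such that kept(c,t).
Per child: c1:✗  c2:✓  c3:✓  c4:✗  c5:✓  c6:✓
c1 has no witness among its unwrapped-toys.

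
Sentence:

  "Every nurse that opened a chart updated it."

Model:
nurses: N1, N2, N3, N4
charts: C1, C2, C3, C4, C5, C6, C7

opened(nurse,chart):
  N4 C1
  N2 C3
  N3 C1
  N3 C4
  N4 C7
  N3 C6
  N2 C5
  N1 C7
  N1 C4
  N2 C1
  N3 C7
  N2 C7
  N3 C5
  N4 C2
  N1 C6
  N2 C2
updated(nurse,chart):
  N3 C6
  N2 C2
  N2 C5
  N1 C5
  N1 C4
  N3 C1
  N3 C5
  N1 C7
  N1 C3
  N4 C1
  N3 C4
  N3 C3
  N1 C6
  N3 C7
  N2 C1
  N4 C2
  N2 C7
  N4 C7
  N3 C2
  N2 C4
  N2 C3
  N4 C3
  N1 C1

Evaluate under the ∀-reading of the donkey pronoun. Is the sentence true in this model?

"it" takes "a chart" as antecedent — a donkey pronoun bound across the clause boundary.
Strong reading: for every (n,c) with opened(n,c), updated(n,c).
Restrictor pairs: (N1,C4) ✓  (N1,C6) ✓  (N1,C7) ✓  (N2,C1) ✓  (N2,C2) ✓  (N2,C3) ✓  (N2,C5) ✓  (N2,C7) ✓  (N3,C1) ✓  (N3,C4) ✓  (N3,C5) ✓  (N3,C6) ✓  (N3,C7) ✓  (N4,C1) ✓  (N4,C2) ✓  (N4,C7) ✓
Every restrictor pair satisfies the scope.

True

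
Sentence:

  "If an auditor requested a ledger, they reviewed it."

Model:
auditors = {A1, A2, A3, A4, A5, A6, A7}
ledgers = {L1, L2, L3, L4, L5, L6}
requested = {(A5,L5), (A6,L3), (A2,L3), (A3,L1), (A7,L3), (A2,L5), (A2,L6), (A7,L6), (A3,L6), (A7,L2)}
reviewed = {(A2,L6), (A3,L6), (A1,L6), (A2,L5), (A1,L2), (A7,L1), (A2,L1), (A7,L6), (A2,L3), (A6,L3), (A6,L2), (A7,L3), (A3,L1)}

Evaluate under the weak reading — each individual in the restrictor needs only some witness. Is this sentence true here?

False

"it" takes "a ledger" as antecedent — a donkey pronoun bound across the clause boundary.
Weak reading: every auditor a with some requested-ledger has at least one requested-ledger l such that reviewed(a,l).
Per auditor: A2:✓  A3:✓  A5:✗  A6:✓  A7:✓
A5 has no witness among its requested-ledgers.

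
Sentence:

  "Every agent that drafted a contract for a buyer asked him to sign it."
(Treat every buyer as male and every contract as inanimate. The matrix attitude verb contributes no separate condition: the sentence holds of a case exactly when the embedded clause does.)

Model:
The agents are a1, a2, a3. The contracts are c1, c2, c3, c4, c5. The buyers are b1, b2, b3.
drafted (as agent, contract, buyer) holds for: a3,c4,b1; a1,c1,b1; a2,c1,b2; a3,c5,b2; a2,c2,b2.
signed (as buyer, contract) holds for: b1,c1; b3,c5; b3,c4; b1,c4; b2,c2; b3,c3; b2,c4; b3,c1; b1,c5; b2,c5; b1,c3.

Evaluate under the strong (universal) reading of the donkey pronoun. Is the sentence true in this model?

False

"him" takes "a buyer" as antecedent and "it" takes "a contract"; both are donkey pronouns co-varying with the restrictor.
Strong reading: for every (a,c,b) with drafted(a,c,b), signed(b,c).
Restrictor triples: (a1,c1,b1)→signed(b1,c1) ✓  (a2,c1,b2)→signed(b2,c1) ✗  (a2,c2,b2)→signed(b2,c2) ✓  (a3,c4,b1)→signed(b1,c4) ✓  (a3,c5,b2)→signed(b2,c5) ✓
Counterexample: (a2,c1,b2) — signed(b2,c1) does not hold.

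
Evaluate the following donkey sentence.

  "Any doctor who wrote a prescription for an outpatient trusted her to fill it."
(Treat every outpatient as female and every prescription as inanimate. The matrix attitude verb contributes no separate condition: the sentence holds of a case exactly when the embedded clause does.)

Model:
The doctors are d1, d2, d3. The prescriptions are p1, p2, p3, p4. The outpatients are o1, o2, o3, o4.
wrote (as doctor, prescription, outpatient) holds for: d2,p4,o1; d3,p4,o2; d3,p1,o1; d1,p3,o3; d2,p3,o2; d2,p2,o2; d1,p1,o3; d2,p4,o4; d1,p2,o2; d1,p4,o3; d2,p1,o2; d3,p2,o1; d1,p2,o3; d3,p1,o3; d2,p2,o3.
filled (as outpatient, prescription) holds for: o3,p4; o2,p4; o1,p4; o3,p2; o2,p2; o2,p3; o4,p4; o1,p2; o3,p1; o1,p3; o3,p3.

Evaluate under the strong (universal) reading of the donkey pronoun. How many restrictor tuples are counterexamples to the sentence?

2

"her" takes "an outpatient" as antecedent and "it" takes "a prescription"; both are donkey pronouns co-varying with the restrictor.
Strong reading: for every (d,p,o) with wrote(d,p,o), filled(o,p).
Restrictor triples: (d1,p1,o3)→filled(o3,p1) ✓  (d1,p2,o2)→filled(o2,p2) ✓  (d1,p2,o3)→filled(o3,p2) ✓  (d1,p3,o3)→filled(o3,p3) ✓  (d1,p4,o3)→filled(o3,p4) ✓  (d2,p1,o2)→filled(o2,p1) ✗  (d2,p2,o2)→filled(o2,p2) ✓  (d2,p2,o3)→filled(o3,p2) ✓  (d2,p3,o2)→filled(o2,p3) ✓  (d2,p4,o1)→filled(o1,p4) ✓  (d2,p4,o4)→filled(o4,p4) ✓  (d3,p1,o1)→filled(o1,p1) ✗  (d3,p1,o3)→filled(o3,p1) ✓  (d3,p2,o1)→filled(o1,p2) ✓  (d3,p4,o2)→filled(o2,p4) ✓
Counterexamples (restrictor triples failing the scope): 2.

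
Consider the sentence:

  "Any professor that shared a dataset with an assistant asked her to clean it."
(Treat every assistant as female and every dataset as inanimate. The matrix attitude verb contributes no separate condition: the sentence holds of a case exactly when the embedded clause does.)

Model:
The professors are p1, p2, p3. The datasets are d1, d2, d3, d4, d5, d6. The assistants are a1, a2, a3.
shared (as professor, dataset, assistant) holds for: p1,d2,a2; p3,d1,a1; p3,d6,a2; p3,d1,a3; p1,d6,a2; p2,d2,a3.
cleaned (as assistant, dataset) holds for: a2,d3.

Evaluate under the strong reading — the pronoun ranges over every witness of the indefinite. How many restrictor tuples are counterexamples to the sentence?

"her" takes "an assistant" as antecedent and "it" takes "a dataset"; both are donkey pronouns co-varying with the restrictor.
Strong reading: for every (p,d,a) with shared(p,d,a), cleaned(a,d).
Restrictor triples: (p1,d2,a2)→cleaned(a2,d2) ✗  (p1,d6,a2)→cleaned(a2,d6) ✗  (p2,d2,a3)→cleaned(a3,d2) ✗  (p3,d1,a1)→cleaned(a1,d1) ✗  (p3,d1,a3)→cleaned(a3,d1) ✗  (p3,d6,a2)→cleaned(a2,d6) ✗
Counterexamples (restrictor triples failing the scope): 6.

6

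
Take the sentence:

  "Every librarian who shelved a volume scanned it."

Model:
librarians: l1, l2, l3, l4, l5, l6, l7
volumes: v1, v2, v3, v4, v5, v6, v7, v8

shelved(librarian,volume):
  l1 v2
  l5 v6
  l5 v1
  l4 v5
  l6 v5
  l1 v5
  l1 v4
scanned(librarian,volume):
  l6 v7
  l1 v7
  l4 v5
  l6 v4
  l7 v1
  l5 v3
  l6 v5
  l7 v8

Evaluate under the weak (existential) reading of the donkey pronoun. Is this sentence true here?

"it" takes "a volume" as antecedent — a donkey pronoun bound across the clause boundary.
Weak reading: every librarian l with some shelved-volume has at least one shelved-volume v such that scanned(l,v).
Per librarian: l1:✗  l4:✓  l5:✗  l6:✓
l1 has no witness among its shelved-volumes.

False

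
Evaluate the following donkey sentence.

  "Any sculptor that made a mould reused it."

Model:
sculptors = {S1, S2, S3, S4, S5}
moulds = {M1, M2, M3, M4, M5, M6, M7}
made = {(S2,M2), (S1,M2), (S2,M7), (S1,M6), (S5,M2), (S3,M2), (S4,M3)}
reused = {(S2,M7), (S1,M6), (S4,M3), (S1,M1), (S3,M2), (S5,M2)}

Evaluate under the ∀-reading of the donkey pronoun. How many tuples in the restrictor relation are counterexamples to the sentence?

2

"it" takes "a mould" as antecedent — a donkey pronoun bound across the clause boundary.
Strong reading: for every (s,m) with made(s,m), reused(s,m).
Restrictor pairs: (S1,M2) ✗  (S1,M6) ✓  (S2,M2) ✗  (S2,M7) ✓  (S3,M2) ✓  (S4,M3) ✓  (S5,M2) ✓
Counterexamples (restrictor pairs failing the scope): 2.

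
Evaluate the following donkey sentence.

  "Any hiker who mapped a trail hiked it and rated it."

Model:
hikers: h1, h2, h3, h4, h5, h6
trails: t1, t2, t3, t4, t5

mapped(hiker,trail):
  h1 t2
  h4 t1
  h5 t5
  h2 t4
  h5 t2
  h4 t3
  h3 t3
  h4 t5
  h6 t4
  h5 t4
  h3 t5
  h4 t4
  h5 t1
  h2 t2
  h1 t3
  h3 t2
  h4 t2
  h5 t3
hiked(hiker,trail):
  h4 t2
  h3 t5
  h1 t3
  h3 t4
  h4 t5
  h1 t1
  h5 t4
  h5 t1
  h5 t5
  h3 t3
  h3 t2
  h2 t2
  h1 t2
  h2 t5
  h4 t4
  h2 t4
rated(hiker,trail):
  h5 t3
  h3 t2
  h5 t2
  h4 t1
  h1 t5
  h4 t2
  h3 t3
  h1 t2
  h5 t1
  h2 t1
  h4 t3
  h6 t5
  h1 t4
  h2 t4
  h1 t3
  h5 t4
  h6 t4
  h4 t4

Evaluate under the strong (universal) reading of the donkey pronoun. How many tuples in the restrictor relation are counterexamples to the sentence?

9

"it" takes "a trail" as antecedent — a donkey pronoun bound across the clause boundary.
Strong reading: for every (h,t) with mapped(h,t), hiked(h,t) ∧ rated(h,t).
Restrictor pairs: (h1,t2) ✓  (h1,t3) ✓  (h2,t2) ✗  (h2,t4) ✓  (h3,t2) ✓  (h3,t3) ✓  (h3,t5) ✗  (h4,t1) ✗  (h4,t2) ✓  (h4,t3) ✗  (h4,t4) ✓  (h4,t5) ✗  (h5,t1) ✓  (h5,t2) ✗  (h5,t3) ✗  (h5,t4) ✓  (h5,t5) ✗  (h6,t4) ✗
Counterexamples (restrictor pairs failing the scope): 9.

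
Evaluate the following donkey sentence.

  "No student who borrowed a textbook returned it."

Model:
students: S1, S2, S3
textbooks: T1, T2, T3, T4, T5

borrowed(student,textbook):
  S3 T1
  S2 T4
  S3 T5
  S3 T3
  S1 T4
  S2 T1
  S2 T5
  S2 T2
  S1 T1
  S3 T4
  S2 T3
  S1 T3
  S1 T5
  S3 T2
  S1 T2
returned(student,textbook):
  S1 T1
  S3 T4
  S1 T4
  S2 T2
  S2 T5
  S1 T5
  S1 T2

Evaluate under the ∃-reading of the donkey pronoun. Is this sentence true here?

False

"it" takes "a textbook" as antecedent — a donkey pronoun bound across the clause boundary.
Truth condition: for no (s,t) with borrowed(s,t) does returned(s,t) hold.
Restrictor pairs — does the scope hold? (S1,T1):holds  (S1,T2):holds  (S1,T3):fails  (S1,T4):holds  (S1,T5):holds  (S2,T1):fails  (S2,T2):holds  (S2,T3):fails  (S2,T4):fails  (S2,T5):holds  (S3,T1):fails  (S3,T2):fails  (S3,T3):fails  (S3,T4):holds  (S3,T5):fails
Scope holds for 7 pair(s), so the sentence is false.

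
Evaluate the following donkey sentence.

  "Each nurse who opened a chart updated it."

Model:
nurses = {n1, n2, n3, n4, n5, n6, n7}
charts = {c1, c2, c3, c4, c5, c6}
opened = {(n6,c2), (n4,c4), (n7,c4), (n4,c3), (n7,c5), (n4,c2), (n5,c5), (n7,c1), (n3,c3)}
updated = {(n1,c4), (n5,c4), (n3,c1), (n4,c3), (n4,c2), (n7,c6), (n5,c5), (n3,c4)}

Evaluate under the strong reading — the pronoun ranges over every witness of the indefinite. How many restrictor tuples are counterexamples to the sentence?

6

"it" takes "a chart" as antecedent — a donkey pronoun bound across the clause boundary.
Strong reading: for every (n,c) with opened(n,c), updated(n,c).
Restrictor pairs: (n3,c3) ✗  (n4,c2) ✓  (n4,c3) ✓  (n4,c4) ✗  (n5,c5) ✓  (n6,c2) ✗  (n7,c1) ✗  (n7,c4) ✗  (n7,c5) ✗
Counterexamples (restrictor pairs failing the scope): 6.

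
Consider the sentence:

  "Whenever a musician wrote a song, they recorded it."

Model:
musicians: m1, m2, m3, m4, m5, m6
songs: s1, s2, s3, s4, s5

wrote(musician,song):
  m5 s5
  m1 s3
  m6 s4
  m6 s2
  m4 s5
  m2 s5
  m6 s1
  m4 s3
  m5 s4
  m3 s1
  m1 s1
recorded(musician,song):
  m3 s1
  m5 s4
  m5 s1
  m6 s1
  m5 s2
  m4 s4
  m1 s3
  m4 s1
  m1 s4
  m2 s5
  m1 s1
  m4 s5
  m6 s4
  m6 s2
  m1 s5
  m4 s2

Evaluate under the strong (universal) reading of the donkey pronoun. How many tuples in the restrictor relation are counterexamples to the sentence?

2

"it" takes "a song" as antecedent — a donkey pronoun bound across the clause boundary.
Strong reading: for every (m,s) with wrote(m,s), recorded(m,s).
Restrictor pairs: (m1,s1) ✓  (m1,s3) ✓  (m2,s5) ✓  (m3,s1) ✓  (m4,s3) ✗  (m4,s5) ✓  (m5,s4) ✓  (m5,s5) ✗  (m6,s1) ✓  (m6,s2) ✓  (m6,s4) ✓
Counterexamples (restrictor pairs failing the scope): 2.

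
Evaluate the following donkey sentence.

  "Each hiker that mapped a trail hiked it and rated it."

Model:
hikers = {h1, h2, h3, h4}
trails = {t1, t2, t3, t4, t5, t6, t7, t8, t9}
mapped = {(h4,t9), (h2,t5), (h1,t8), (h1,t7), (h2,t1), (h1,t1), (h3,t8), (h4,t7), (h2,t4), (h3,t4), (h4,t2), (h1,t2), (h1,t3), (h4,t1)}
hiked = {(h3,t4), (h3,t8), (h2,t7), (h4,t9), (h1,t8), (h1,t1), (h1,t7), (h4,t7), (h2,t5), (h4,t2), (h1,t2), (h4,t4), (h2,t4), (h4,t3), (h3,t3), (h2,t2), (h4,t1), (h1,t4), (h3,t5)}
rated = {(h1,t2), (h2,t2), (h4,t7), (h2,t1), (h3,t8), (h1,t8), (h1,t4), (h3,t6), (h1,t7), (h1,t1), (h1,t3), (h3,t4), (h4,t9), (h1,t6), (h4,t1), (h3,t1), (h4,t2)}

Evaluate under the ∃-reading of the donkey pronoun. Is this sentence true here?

False

"it" takes "a trail" as antecedent — a donkey pronoun bound across the clause boundary.
Weak reading: every hiker h with some mapped-trail has at least one mapped-trail t such that hiked(h,t) ∧ rated(h,t).
Per hiker: h1:✓  h2:✗  h3:✓  h4:✓
h2 has no witness among its mapped-trails.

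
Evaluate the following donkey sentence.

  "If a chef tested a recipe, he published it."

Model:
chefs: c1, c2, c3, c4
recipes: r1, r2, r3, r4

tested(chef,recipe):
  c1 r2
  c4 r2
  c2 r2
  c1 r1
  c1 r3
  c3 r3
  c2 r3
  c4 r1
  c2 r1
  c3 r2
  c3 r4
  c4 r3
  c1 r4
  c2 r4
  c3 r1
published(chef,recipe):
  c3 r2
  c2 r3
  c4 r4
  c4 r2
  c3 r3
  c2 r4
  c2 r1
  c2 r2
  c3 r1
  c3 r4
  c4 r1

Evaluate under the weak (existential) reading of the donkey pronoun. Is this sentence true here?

False

"it" takes "a recipe" as antecedent — a donkey pronoun bound across the clause boundary.
Weak reading: every chef c with some tested-recipe has at least one tested-recipe r such that published(c,r).
Per chef: c1:✗  c2:✓  c3:✓  c4:✓
c1 has no witness among its tested-recipes.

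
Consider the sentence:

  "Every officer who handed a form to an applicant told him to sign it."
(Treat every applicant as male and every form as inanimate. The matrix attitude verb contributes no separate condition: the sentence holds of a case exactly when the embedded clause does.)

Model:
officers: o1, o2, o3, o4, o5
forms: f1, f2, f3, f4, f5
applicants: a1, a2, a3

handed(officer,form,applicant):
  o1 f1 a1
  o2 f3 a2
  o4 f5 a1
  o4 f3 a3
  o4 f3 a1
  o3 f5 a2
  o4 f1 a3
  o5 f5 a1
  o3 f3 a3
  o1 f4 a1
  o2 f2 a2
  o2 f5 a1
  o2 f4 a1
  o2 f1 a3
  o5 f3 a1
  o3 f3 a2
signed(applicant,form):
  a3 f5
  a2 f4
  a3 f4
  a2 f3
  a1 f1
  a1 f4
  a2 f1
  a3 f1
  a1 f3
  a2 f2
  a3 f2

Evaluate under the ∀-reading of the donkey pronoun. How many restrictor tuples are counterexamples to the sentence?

6

"him" takes "an applicant" as antecedent and "it" takes "a form"; both are donkey pronouns co-varying with the restrictor.
Strong reading: for every (o,f,a) with handed(o,f,a), signed(a,f).
Restrictor triples: (o1,f1,a1)→signed(a1,f1) ✓  (o1,f4,a1)→signed(a1,f4) ✓  (o2,f1,a3)→signed(a3,f1) ✓  (o2,f2,a2)→signed(a2,f2) ✓  (o2,f3,a2)→signed(a2,f3) ✓  (o2,f4,a1)→signed(a1,f4) ✓  (o2,f5,a1)→signed(a1,f5) ✗  (o3,f3,a2)→signed(a2,f3) ✓  (o3,f3,a3)→signed(a3,f3) ✗  (o3,f5,a2)→signed(a2,f5) ✗  (o4,f1,a3)→signed(a3,f1) ✓  (o4,f3,a1)→signed(a1,f3) ✓  (o4,f3,a3)→signed(a3,f3) ✗  (o4,f5,a1)→signed(a1,f5) ✗  (o5,f3,a1)→signed(a1,f3) ✓  (o5,f5,a1)→signed(a1,f5) ✗
Counterexamples (restrictor triples failing the scope): 6.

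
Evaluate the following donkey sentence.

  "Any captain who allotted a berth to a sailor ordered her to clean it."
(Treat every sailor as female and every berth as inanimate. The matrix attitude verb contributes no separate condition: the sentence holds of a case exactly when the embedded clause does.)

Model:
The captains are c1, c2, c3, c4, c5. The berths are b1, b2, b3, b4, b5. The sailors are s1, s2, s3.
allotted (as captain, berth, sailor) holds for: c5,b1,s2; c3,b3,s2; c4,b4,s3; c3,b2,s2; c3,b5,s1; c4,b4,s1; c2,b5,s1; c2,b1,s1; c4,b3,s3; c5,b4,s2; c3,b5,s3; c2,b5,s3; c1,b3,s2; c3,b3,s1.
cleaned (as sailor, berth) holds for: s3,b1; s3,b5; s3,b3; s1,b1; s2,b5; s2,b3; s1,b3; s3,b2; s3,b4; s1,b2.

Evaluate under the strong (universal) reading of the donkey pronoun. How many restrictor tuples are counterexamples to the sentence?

"her" takes "a sailor" as antecedent and "it" takes "a berth"; both are donkey pronouns co-varying with the restrictor.
Strong reading: for every (c,b,s) with allotted(c,b,s), cleaned(s,b).
Restrictor triples: (c1,b3,s2)→cleaned(s2,b3) ✓  (c2,b1,s1)→cleaned(s1,b1) ✓  (c2,b5,s1)→cleaned(s1,b5) ✗  (c2,b5,s3)→cleaned(s3,b5) ✓  (c3,b2,s2)→cleaned(s2,b2) ✗  (c3,b3,s1)→cleaned(s1,b3) ✓  (c3,b3,s2)→cleaned(s2,b3) ✓  (c3,b5,s1)→cleaned(s1,b5) ✗  (c3,b5,s3)→cleaned(s3,b5) ✓  (c4,b3,s3)→cleaned(s3,b3) ✓  (c4,b4,s1)→cleaned(s1,b4) ✗  (c4,b4,s3)→cleaned(s3,b4) ✓  (c5,b1,s2)→cleaned(s2,b1) ✗  (c5,b4,s2)→cleaned(s2,b4) ✗
Counterexamples (restrictor triples failing the scope): 6.

6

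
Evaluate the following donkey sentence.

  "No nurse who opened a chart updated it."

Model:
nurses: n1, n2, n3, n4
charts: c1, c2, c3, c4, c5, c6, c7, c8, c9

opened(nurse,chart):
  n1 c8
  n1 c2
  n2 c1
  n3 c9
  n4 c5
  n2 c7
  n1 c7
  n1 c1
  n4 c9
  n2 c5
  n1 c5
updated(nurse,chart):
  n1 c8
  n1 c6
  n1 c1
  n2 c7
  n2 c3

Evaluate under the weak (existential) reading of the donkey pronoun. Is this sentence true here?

"it" takes "a chart" as antecedent — a donkey pronoun bound across the clause boundary.
Truth condition: for no (n,c) with opened(n,c) does updated(n,c) hold.
Restrictor pairs — does the scope hold? (n1,c1):holds  (n1,c2):fails  (n1,c5):fails  (n1,c7):fails  (n1,c8):holds  (n2,c1):fails  (n2,c5):fails  (n2,c7):holds  (n3,c9):fails  (n4,c5):fails  (n4,c9):fails
Scope holds for 3 pair(s), so the sentence is false.

False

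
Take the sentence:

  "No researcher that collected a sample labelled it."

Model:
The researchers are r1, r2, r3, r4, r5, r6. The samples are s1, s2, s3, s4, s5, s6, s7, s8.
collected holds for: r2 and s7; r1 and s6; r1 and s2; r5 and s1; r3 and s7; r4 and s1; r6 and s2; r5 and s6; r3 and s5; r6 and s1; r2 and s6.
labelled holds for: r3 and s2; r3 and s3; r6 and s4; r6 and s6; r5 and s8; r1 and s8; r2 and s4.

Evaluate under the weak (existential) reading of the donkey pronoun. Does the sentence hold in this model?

"it" takes "a sample" as antecedent — a donkey pronoun bound across the clause boundary.
Truth condition: for no (r,s) with collected(r,s) does labelled(r,s) hold.
Restrictor pairs — does the scope hold? (r1,s2):fails  (r1,s6):fails  (r2,s6):fails  (r2,s7):fails  (r3,s5):fails  (r3,s7):fails  (r4,s1):fails  (r5,s1):fails  (r5,s6):fails  (r6,s1):fails  (r6,s2):fails
Scope holds for no restrictor pair, so the sentence is true.

True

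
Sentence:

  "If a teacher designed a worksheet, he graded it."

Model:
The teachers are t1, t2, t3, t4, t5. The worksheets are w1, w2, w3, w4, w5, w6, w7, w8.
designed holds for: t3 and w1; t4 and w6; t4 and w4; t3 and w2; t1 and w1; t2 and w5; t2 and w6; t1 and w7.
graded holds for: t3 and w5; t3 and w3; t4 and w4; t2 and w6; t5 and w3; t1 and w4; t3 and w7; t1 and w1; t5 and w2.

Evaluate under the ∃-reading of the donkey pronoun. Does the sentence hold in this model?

False

"it" takes "a worksheet" as antecedent — a donkey pronoun bound across the clause boundary.
Weak reading: every teacher t with some designed-worksheet has at least one designed-worksheet w such that graded(t,w).
Per teacher: t1:✓  t2:✓  t3:✗  t4:✓
t3 has no witness among its designed-worksheets.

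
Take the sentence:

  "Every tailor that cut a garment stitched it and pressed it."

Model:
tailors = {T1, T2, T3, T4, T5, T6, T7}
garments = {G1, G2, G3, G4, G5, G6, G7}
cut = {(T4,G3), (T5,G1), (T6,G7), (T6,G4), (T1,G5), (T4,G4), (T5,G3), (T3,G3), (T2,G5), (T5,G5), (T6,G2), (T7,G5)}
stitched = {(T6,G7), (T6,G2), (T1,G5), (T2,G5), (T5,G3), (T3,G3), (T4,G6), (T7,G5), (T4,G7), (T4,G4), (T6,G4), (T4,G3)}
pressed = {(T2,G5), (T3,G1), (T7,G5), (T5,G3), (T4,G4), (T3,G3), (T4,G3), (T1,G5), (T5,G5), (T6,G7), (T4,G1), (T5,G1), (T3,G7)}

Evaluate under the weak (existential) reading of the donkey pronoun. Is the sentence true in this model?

True

"it" takes "a garment" as antecedent — a donkey pronoun bound across the clause boundary.
Weak reading: every tailor t with some cut-garment has at least one cut-garment g such that stitched(t,g) ∧ pressed(t,g).
Per tailor: T1:✓  T2:✓  T3:✓  T4:✓  T5:✓  T6:✓  T7:✓
Every tailor in the restrictor has a witness.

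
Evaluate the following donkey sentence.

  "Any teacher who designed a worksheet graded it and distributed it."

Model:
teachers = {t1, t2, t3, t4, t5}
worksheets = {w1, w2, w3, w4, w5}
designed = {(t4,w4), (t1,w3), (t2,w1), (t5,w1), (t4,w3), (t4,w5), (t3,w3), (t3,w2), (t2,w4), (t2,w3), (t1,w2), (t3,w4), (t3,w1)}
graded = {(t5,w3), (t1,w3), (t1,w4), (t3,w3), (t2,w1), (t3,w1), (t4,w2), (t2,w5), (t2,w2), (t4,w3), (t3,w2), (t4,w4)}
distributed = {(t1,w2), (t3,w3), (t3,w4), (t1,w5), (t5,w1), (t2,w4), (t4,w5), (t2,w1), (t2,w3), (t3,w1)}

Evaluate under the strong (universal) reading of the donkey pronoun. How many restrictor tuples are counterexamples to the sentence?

10

"it" takes "a worksheet" as antecedent — a donkey pronoun bound across the clause boundary.
Strong reading: for every (t,w) with designed(t,w), graded(t,w) ∧ distributed(t,w).
Restrictor pairs: (t1,w2) ✗  (t1,w3) ✗  (t2,w1) ✓  (t2,w3) ✗  (t2,w4) ✗  (t3,w1) ✓  (t3,w2) ✗  (t3,w3) ✓  (t3,w4) ✗  (t4,w3) ✗  (t4,w4) ✗  (t4,w5) ✗  (t5,w1) ✗
Counterexamples (restrictor pairs failing the scope): 10.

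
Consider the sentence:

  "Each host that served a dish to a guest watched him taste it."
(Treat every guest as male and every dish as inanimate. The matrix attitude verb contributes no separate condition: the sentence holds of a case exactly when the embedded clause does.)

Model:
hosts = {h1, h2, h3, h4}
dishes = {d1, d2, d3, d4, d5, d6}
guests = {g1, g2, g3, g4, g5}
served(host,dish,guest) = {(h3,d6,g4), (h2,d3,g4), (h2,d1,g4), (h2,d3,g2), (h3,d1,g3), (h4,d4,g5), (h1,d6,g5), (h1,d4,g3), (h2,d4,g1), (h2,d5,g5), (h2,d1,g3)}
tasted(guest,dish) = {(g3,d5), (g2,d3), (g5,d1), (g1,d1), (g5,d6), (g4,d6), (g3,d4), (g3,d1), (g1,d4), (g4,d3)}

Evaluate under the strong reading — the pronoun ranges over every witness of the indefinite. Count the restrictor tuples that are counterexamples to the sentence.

3

"him" takes "a guest" as antecedent and "it" takes "a dish"; both are donkey pronouns co-varying with the restrictor.
Strong reading: for every (h,d,g) with served(h,d,g), tasted(g,d).
Restrictor triples: (h1,d4,g3)→tasted(g3,d4) ✓  (h1,d6,g5)→tasted(g5,d6) ✓  (h2,d1,g3)→tasted(g3,d1) ✓  (h2,d1,g4)→tasted(g4,d1) ✗  (h2,d3,g2)→tasted(g2,d3) ✓  (h2,d3,g4)→tasted(g4,d3) ✓  (h2,d4,g1)→tasted(g1,d4) ✓  (h2,d5,g5)→tasted(g5,d5) ✗  (h3,d1,g3)→tasted(g3,d1) ✓  (h3,d6,g4)→tasted(g4,d6) ✓  (h4,d4,g5)→tasted(g5,d4) ✗
Counterexamples (restrictor triples failing the scope): 3.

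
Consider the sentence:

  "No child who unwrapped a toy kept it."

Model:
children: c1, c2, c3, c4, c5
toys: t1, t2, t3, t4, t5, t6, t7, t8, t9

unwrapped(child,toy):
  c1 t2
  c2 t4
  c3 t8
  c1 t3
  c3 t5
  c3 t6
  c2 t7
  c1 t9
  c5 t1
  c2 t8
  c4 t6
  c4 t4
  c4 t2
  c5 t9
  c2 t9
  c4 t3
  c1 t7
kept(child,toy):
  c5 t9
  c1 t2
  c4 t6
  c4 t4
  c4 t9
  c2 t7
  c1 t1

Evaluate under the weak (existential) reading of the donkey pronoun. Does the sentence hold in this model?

"it" takes "a toy" as antecedent — a donkey pronoun bound across the clause boundary.
Truth condition: for no (c,t) with unwrapped(c,t) does kept(c,t) hold.
Restrictor pairs — does the scope hold? (c1,t2):holds  (c1,t3):fails  (c1,t7):fails  (c1,t9):fails  (c2,t4):fails  (c2,t7):holds  (c2,t8):fails  (c2,t9):fails  (c3,t5):fails  (c3,t6):fails  (c3,t8):fails  (c4,t2):fails  (c4,t3):fails  (c4,t4):holds  (c4,t6):holds  (c5,t1):fails  (c5,t9):holds
Scope holds for 5 pair(s), so the sentence is false.

False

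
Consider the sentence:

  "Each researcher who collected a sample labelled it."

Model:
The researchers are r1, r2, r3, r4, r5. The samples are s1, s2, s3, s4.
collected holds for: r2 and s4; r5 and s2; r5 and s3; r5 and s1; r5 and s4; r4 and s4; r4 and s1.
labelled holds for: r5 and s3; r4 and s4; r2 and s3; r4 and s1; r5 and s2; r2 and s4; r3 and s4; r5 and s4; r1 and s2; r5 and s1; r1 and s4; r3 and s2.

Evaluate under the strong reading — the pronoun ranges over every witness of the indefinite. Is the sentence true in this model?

"it" takes "a sample" as antecedent — a donkey pronoun bound across the clause boundary.
Strong reading: for every (r,s) with collected(r,s), labelled(r,s).
Restrictor pairs: (r2,s4) ✓  (r4,s1) ✓  (r4,s4) ✓  (r5,s1) ✓  (r5,s2) ✓  (r5,s3) ✓  (r5,s4) ✓
Every restrictor pair satisfies the scope.

True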